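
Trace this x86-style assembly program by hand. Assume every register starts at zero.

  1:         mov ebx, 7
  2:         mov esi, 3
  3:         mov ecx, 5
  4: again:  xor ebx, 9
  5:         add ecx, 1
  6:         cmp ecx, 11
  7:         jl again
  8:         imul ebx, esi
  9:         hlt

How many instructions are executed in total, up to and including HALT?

after mov ebx, 7: ebx=7
after mov esi, 3: esi=3
after mov ecx, 5: ecx=5
after xor ebx, 9: ebx=7^9=14
after add ecx, 1: ecx=5+1=6
cmp ecx, 11  (cmp 6,11)
jl again: taken
after xor ebx, 9: ebx=14^9=7
after add ecx, 1: ecx=6+1=7
cmp ecx, 11  (cmp 7,11)
jl again: taken
after xor ebx, 9: ebx=7^9=14
after add ecx, 1: ecx=7+1=8
cmp ecx, 11  (cmp 8,11)
jl again: taken
after xor ebx, 9: ebx=14^9=7
after add ecx, 1: ecx=8+1=9
cmp ecx, 11  (cmp 9,11)
jl again: taken
after xor ebx, 9: ebx=7^9=14
after add ecx, 1: ecx=9+1=10
cmp ecx, 11  (cmp 10,11)
jl again: taken
after xor ebx, 9: ebx=14^9=7
after add ecx, 1: ecx=10+1=11
cmp ecx, 11  (cmp 11,11)
jl again: not taken
after imul ebx, esi: ebx=7*3=21
halt.
Total executed instructions: 29.

29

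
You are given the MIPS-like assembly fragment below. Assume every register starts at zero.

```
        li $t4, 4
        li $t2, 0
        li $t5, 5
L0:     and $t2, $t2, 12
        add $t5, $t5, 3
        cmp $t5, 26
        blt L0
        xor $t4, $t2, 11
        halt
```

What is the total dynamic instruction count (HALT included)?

33

$t4=4
$t2=0
$t5=5
$t2=0&12=0
$t5=5+3=8
cmp $t5, 26  (cmp 8,26)
blt L0: taken
$t2=0&12=0
$t5=8+3=11
cmp $t5, 26  (cmp 11,26)
blt L0: taken
$t2=0&12=0
$t5=11+3=14
cmp $t5, 26  (cmp 14,26)
blt L0: taken
$t2=0&12=0
$t5=14+3=17
cmp $t5, 26  (cmp 17,26)
blt L0: taken
$t2=0&12=0
$t5=17+3=20
cmp $t5, 26  (cmp 20,26)
blt L0: taken
$t2=0&12=0
$t5=20+3=23
cmp $t5, 26  (cmp 23,26)
blt L0: taken
$t2=0&12=0
$t5=23+3=26
cmp $t5, 26  (cmp 26,26)
blt L0: not taken
$t4=0^11=11
halt.
Total executed instructions: 33.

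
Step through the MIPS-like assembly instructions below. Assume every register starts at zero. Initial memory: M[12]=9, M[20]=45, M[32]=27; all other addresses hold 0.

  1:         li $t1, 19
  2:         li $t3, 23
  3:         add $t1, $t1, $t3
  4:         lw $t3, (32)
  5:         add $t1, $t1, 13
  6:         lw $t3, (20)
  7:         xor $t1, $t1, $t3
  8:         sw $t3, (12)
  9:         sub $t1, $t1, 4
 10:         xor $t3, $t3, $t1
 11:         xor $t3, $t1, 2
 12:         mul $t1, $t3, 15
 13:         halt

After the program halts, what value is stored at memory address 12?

after li $t1, 19: $t1=19
after li $t3, 23: $t3=23
after add $t1, $t1, $t3: $t1=19+23=42
after lw $t3, (32): $t3=M[32]=27
after add $t1, $t1, 13: $t1=42+13=55
after lw $t3, (20): $t3=M[20]=45
after xor $t1, $t1, $t3: $t1=55^45=26
sw $t3, (12) → M[12]=45
after sub $t1, $t1, 4: $t1=26-4=22
after xor $t3, $t3, $t1: $t3=45^22=59
after xor $t3, $t1, 2: $t3=22^2=20
after mul $t1, $t3, 15: $t1=20*15=300
halt.

45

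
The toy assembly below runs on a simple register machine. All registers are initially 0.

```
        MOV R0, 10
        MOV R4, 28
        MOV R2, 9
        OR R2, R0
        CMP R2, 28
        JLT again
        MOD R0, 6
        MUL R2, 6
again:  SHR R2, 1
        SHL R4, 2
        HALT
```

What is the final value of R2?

R0=10
R4=28
R2=9
R2=9|10=11
CMP R2, 28  (cmp 11,28)
JLT again: taken
R2=11>>1=5
R4=28<<2=112
halt.

5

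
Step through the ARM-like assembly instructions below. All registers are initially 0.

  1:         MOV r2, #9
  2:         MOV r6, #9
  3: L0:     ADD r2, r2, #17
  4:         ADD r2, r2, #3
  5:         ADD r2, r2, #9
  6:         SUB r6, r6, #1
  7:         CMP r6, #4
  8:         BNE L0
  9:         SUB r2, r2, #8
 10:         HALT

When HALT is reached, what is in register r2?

after MOV r2, #9: r2=9
after MOV r6, #9: r6=9
after ADD r2, r2, #17: r2=9+17=26
after ADD r2, r2, #3: r2=26+3=29
after ADD r2, r2, #9: r2=29+9=38
after SUB r6, r6, #1: r6=9-1=8
CMP r6, #4  (cmp 8,4)
BNE L0: taken
after ADD r2, r2, #17: r2=38+17=55
after ADD r2, r2, #3: r2=55+3=58
after ADD r2, r2, #9: r2=58+9=67
after SUB r6, r6, #1: r6=8-1=7
CMP r6, #4  (cmp 7,4)
BNE L0: taken
after ADD r2, r2, #17: r2=67+17=84
after ADD r2, r2, #3: r2=84+3=87
after ADD r2, r2, #9: r2=87+9=96
after SUB r6, r6, #1: r6=7-1=6
CMP r6, #4  (cmp 6,4)
BNE L0: taken
after ADD r2, r2, #17: r2=96+17=113
after ADD r2, r2, #3: r2=113+3=116
after ADD r2, r2, #9: r2=116+9=125
after SUB r6, r6, #1: r6=6-1=5
CMP r6, #4  (cmp 5,4)
BNE L0: taken
after ADD r2, r2, #17: r2=125+17=142
after ADD r2, r2, #3: r2=142+3=145
after ADD r2, r2, #9: r2=145+9=154
after SUB r6, r6, #1: r6=5-1=4
CMP r6, #4  (cmp 4,4)
BNE L0: not taken
after SUB r2, r2, #8: r2=154-8=146
halt.

146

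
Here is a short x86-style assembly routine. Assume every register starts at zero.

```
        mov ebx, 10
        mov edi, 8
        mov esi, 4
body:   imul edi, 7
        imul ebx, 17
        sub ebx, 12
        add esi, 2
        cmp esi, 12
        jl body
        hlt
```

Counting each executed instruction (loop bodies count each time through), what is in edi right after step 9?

56

after mov ebx, 10: ebx=10
after mov edi, 8: edi=8
after mov esi, 4: esi=4
after imul edi, 7: edi=8*7=56
after imul ebx, 17: ebx=10*17=170
after sub ebx, 12: ebx=170-12=158
after add esi, 2: esi=4+2=6
cmp esi, 12  (cmp 6,12)
jl body: taken
After step 9: edi = 56.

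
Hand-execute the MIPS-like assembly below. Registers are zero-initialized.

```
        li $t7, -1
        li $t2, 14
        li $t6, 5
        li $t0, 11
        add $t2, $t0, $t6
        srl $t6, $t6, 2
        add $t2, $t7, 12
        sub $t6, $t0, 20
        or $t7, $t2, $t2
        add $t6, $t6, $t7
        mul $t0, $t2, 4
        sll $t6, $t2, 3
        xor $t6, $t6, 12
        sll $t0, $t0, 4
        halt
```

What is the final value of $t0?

704

after li $t7, -1: $t7=-1
after li $t2, 14: $t2=14
after li $t6, 5: $t6=5
after li $t0, 11: $t0=11
after add $t2, $t0, $t6: $t2=11+5=16
after srl $t6, $t6, 2: $t6=5>>2=1
after add $t2, $t7, 12: $t2=(-1)+12=11
after sub $t6, $t0, 20: $t6=11-20=-9
after or $t7, $t2, $t2: $t7=11|11=11
after add $t6, $t6, $t7: $t6=(-9)+11=2
after mul $t0, $t2, 4: $t0=11*4=44
after sll $t6, $t2, 3: $t6=11<<3=88
after xor $t6, $t6, 12: $t6=88^12=84
after sll $t0, $t0, 4: $t0=44<<4=704
halt.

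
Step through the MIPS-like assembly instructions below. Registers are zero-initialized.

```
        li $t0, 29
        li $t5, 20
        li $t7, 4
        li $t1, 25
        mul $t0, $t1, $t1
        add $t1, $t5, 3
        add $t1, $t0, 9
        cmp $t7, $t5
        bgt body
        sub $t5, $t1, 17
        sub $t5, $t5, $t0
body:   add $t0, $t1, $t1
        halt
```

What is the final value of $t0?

$t0=29
$t5=20
$t7=4
$t1=25
$t0=25*25=625
$t1=20+3=23
$t1=625+9=634
cmp $t7, $t5  (cmp 4,20)
bgt body: not taken
$t5=634-17=617
$t5=617-625=-8
$t0=634+634=1268
halt.

1268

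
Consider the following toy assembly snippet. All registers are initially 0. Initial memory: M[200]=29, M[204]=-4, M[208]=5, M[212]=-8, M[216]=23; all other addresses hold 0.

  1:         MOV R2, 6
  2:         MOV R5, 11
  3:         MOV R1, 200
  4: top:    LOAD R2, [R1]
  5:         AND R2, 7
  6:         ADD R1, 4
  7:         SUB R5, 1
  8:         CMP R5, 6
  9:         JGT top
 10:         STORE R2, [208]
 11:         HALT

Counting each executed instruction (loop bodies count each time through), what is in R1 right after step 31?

220

MOV R2, 6 → R2=6
MOV R5, 11 → R5=11
MOV R1, 200 → R1=200
LOAD R2, [R1] → R2=M[200]=29
AND R2, 7 → R2=29&7=5
ADD R1, 4 → R1=200+4=204
SUB R5, 1 → R5=11-1=10
CMP R5, 6  (cmp 10,6)
JGT top: taken
LOAD R2, [R1] → R2=M[204]=-4
AND R2, 7 → R2=(-4)&7=4
ADD R1, 4 → R1=204+4=208
SUB R5, 1 → R5=10-1=9
CMP R5, 6  (cmp 9,6)
JGT top: taken
LOAD R2, [R1] → R2=M[208]=5
AND R2, 7 → R2=5&7=5
ADD R1, 4 → R1=208+4=212
SUB R5, 1 → R5=9-1=8
CMP R5, 6  (cmp 8,6)
JGT top: taken
LOAD R2, [R1] → R2=M[212]=-8
AND R2, 7 → R2=(-8)&7=0
ADD R1, 4 → R1=212+4=216
SUB R5, 1 → R5=8-1=7
CMP R5, 6  (cmp 7,6)
JGT top: taken
LOAD R2, [R1] → R2=M[216]=23
AND R2, 7 → R2=23&7=7
ADD R1, 4 → R1=216+4=220
SUB R5, 1 → R5=7-1=6
After step 31: R1 = 220.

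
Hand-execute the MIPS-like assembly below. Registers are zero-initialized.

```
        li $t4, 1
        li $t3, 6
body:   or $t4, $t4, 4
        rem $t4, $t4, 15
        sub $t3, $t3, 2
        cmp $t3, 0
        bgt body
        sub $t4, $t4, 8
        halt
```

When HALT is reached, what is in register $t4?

-3

li $t4, 1 → $t4=1
li $t3, 6 → $t3=6
or $t4, $t4, 4 → $t4=1|4=5
rem $t4, $t4, 15 → $t4=5%15=5
sub $t3, $t3, 2 → $t3=6-2=4
cmp $t3, 0  (cmp 4,0)
bgt body: taken
or $t4, $t4, 4 → $t4=5|4=5
rem $t4, $t4, 15 → $t4=5%15=5
sub $t3, $t3, 2 → $t3=4-2=2
cmp $t3, 0  (cmp 2,0)
bgt body: taken
or $t4, $t4, 4 → $t4=5|4=5
rem $t4, $t4, 15 → $t4=5%15=5
sub $t3, $t3, 2 → $t3=2-2=0
cmp $t3, 0  (cmp 0,0)
bgt body: not taken
sub $t4, $t4, 8 → $t4=5-8=-3
halt.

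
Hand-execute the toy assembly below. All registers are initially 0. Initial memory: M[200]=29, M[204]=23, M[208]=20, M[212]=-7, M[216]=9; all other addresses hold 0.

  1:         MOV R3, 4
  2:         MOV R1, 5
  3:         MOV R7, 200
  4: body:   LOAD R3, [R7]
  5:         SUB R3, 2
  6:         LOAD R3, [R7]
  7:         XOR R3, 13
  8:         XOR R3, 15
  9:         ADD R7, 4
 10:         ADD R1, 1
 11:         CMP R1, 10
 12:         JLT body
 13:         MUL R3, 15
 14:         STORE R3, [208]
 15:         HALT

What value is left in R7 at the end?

220

after MOV R3, 4: R3=4
after MOV R1, 5: R1=5
after MOV R7, 200: R7=200
after LOAD R3, [R7]: R3=M[200]=29
after SUB R3, 2: R3=29-2=27
after LOAD R3, [R7]: R3=M[200]=29
after XOR R3, 13: R3=29^13=16
after XOR R3, 15: R3=16^15=31
after ADD R7, 4: R7=200+4=204
after ADD R1, 1: R1=5+1=6
CMP R1, 10  (cmp 6,10)
JLT body: taken
after LOAD R3, [R7]: R3=M[204]=23
after SUB R3, 2: R3=23-2=21
after LOAD R3, [R7]: R3=M[204]=23
after XOR R3, 13: R3=23^13=26
after XOR R3, 15: R3=26^15=21
after ADD R7, 4: R7=204+4=208
after ADD R1, 1: R1=6+1=7
CMP R1, 10  (cmp 7,10)
JLT body: taken
after LOAD R3, [R7]: R3=M[208]=20
after SUB R3, 2: R3=20-2=18
after LOAD R3, [R7]: R3=M[208]=20
after XOR R3, 13: R3=20^13=25
after XOR R3, 15: R3=25^15=22
after ADD R7, 4: R7=208+4=212
after ADD R1, 1: R1=7+1=8
CMP R1, 10  (cmp 8,10)
JLT body: taken
after LOAD R3, [R7]: R3=M[212]=-7
after SUB R3, 2: R3=(-7)-2=-9
after LOAD R3, [R7]: R3=M[212]=-7
after XOR R3, 13: R3=(-7)^13=-12
after XOR R3, 15: R3=(-12)^15=-5
after ADD R7, 4: R7=212+4=216
after ADD R1, 1: R1=8+1=9
CMP R1, 10  (cmp 9,10)
JLT body: taken
after LOAD R3, [R7]: R3=M[216]=9
after SUB R3, 2: R3=9-2=7
after LOAD R3, [R7]: R3=M[216]=9
after XOR R3, 13: R3=9^13=4
after XOR R3, 15: R3=4^15=11
after ADD R7, 4: R7=216+4=220
after ADD R1, 1: R1=9+1=10
CMP R1, 10  (cmp 10,10)
JLT body: not taken
after MUL R3, 15: R3=11*15=165
STORE R3, [208] → M[208]=165
halt.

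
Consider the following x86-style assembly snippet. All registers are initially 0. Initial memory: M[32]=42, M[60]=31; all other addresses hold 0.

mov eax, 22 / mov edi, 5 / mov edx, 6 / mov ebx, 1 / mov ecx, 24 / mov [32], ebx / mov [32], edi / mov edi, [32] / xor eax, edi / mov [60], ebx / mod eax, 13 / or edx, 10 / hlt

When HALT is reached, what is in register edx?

eax=22
edi=5
edx=6
ebx=1
ecx=24
mov [32], ebx → M[32]=1
mov [32], edi → M[32]=5
edi=M[32]=5
eax=22^5=19
mov [60], ebx → M[60]=1
eax=19%13=6
edx=6|10=14
halt.

14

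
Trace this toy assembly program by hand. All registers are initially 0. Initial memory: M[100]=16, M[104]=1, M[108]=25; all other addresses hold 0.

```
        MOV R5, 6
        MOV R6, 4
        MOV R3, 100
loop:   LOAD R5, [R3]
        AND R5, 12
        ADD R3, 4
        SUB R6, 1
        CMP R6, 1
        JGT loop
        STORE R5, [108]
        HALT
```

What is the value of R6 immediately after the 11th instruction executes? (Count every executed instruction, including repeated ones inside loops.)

R5=6
R6=4
R3=100
R5=M[100]=16
R5=16&12=0
R3=100+4=104
R6=4-1=3
CMP R6, 1  (cmp 3,1)
JGT loop: taken
R5=M[104]=1
R5=1&12=0
After step 11: R6 = 3.

3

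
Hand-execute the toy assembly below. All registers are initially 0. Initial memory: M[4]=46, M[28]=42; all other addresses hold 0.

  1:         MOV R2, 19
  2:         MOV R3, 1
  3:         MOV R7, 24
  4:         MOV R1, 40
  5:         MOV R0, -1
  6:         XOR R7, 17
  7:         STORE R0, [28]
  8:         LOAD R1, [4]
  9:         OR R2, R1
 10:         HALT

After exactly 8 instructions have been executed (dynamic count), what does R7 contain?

9

MOV R2, 19 → R2=19
MOV R3, 1 → R3=1
MOV R7, 24 → R7=24
MOV R1, 40 → R1=40
MOV R0, -1 → R0=-1
XOR R7, 17 → R7=24^17=9
STORE R0, [28] → M[28]=-1
LOAD R1, [4] → R1=M[4]=46
After step 8: R7 = 9.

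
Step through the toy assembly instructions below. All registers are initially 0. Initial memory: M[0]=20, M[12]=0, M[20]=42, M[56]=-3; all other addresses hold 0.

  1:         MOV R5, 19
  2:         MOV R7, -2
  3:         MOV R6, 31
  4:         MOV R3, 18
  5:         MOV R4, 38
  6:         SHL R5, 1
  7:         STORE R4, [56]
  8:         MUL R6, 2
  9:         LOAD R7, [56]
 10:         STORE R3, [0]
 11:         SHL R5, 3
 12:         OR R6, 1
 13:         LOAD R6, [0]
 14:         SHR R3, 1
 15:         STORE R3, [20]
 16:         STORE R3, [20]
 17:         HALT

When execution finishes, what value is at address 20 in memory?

9

after MOV R5, 19: R5=19
after MOV R7, -2: R7=-2
after MOV R6, 31: R6=31
after MOV R3, 18: R3=18
after MOV R4, 38: R4=38
after SHL R5, 1: R5=19<<1=38
STORE R4, [56] → M[56]=38
after MUL R6, 2: R6=31*2=62
after LOAD R7, [56]: R7=M[56]=38
STORE R3, [0] → M[0]=18
after SHL R5, 3: R5=38<<3=304
after OR R6, 1: R6=62|1=63
after LOAD R6, [0]: R6=M[0]=18
after SHR R3, 1: R3=18>>1=9
STORE R3, [20] → M[20]=9
STORE R3, [20] → M[20]=9
halt.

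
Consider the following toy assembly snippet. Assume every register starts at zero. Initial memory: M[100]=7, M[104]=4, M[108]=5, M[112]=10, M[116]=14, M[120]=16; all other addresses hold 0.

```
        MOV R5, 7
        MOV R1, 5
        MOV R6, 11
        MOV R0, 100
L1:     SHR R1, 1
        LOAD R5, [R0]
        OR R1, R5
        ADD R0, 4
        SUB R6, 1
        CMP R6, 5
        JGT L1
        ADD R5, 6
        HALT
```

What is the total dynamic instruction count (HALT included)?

MOV R5, 7 → R5=7
MOV R1, 5 → R1=5
MOV R6, 11 → R6=11
MOV R0, 100 → R0=100
SHR R1, 1 → R1=5>>1=2
LOAD R5, [R0] → R5=M[100]=7
OR R1, R5 → R1=2|7=7
ADD R0, 4 → R0=100+4=104
SUB R6, 1 → R6=11-1=10
CMP R6, 5  (cmp 10,5)
JGT L1: taken
SHR R1, 1 → R1=7>>1=3
LOAD R5, [R0] → R5=M[104]=4
OR R1, R5 → R1=3|4=7
ADD R0, 4 → R0=104+4=108
SUB R6, 1 → R6=10-1=9
CMP R6, 5  (cmp 9,5)
JGT L1: taken
SHR R1, 1 → R1=7>>1=3
LOAD R5, [R0] → R5=M[108]=5
OR R1, R5 → R1=3|5=7
ADD R0, 4 → R0=108+4=112
SUB R6, 1 → R6=9-1=8
CMP R6, 5  (cmp 8,5)
JGT L1: taken
SHR R1, 1 → R1=7>>1=3
LOAD R5, [R0] → R5=M[112]=10
OR R1, R5 → R1=3|10=11
ADD R0, 4 → R0=112+4=116
SUB R6, 1 → R6=8-1=7
CMP R6, 5  (cmp 7,5)
JGT L1: taken
SHR R1, 1 → R1=11>>1=5
LOAD R5, [R0] → R5=M[116]=14
OR R1, R5 → R1=5|14=15
ADD R0, 4 → R0=116+4=120
SUB R6, 1 → R6=7-1=6
CMP R6, 5  (cmp 6,5)
JGT L1: taken
SHR R1, 1 → R1=15>>1=7
LOAD R5, [R0] → R5=M[120]=16
OR R1, R5 → R1=7|16=23
ADD R0, 4 → R0=120+4=124
SUB R6, 1 → R6=6-1=5
CMP R6, 5  (cmp 5,5)
JGT L1: not taken
ADD R5, 6 → R5=16+6=22
halt.
Total executed instructions: 48.

48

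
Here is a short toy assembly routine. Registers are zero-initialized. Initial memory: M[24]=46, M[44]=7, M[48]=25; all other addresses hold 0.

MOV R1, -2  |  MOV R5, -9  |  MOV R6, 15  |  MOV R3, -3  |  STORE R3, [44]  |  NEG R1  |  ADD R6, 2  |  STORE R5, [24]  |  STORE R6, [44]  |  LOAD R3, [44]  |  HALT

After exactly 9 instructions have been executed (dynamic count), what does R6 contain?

17

R1=-2
R5=-9
R6=15
R3=-3
STORE R3, [44] → M[44]=-3
R1=-(-2)=2
R6=15+2=17
STORE R5, [24] → M[24]=-9
STORE R6, [44] → M[44]=17
After step 9: R6 = 17.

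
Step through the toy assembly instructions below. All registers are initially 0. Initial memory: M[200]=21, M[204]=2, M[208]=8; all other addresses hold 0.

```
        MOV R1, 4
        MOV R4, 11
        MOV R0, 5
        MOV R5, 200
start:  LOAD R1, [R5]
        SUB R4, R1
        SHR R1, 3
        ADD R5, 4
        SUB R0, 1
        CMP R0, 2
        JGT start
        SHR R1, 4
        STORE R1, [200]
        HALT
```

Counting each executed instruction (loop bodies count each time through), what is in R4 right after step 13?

-12

MOV R1, 4 → R1=4
MOV R4, 11 → R4=11
MOV R0, 5 → R0=5
MOV R5, 200 → R5=200
LOAD R1, [R5] → R1=M[200]=21
SUB R4, R1 → R4=11-21=-10
SHR R1, 3 → R1=21>>3=2
ADD R5, 4 → R5=200+4=204
SUB R0, 1 → R0=5-1=4
CMP R0, 2  (cmp 4,2)
JGT start: taken
LOAD R1, [R5] → R1=M[204]=2
SUB R4, R1 → R4=(-10)-2=-12
After step 13: R4 = -12.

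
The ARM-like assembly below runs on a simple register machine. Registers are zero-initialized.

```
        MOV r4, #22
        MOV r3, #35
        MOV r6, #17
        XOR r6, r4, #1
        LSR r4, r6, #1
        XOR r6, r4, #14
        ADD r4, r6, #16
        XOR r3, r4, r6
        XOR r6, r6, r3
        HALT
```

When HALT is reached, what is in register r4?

MOV r4, #22 → r4=22
MOV r3, #35 → r3=35
MOV r6, #17 → r6=17
XOR r6, r4, #1 → r6=22^1=23
LSR r4, r6, #1 → r4=23>>1=11
XOR r6, r4, #14 → r6=11^14=5
ADD r4, r6, #16 → r4=5+16=21
XOR r3, r4, r6 → r3=21^5=16
XOR r6, r6, r3 → r6=5^16=21
halt.

21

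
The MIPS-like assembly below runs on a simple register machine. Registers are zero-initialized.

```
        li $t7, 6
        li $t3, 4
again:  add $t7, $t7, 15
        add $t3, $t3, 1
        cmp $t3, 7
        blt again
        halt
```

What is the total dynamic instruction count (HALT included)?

15

li $t7, 6 → $t7=6
li $t3, 4 → $t3=4
add $t7, $t7, 15 → $t7=6+15=21
add $t3, $t3, 1 → $t3=4+1=5
cmp $t3, 7  (cmp 5,7)
blt again: taken
add $t7, $t7, 15 → $t7=21+15=36
add $t3, $t3, 1 → $t3=5+1=6
cmp $t3, 7  (cmp 6,7)
blt again: taken
add $t7, $t7, 15 → $t7=36+15=51
add $t3, $t3, 1 → $t3=6+1=7
cmp $t3, 7  (cmp 7,7)
blt again: not taken
halt.
Total executed instructions: 15.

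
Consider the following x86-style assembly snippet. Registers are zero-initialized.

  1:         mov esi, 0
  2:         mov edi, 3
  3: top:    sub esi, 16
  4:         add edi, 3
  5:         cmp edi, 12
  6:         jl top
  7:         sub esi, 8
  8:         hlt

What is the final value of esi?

-56

esi=0
edi=3
esi=0-16=-16
edi=3+3=6
cmp edi, 12  (cmp 6,12)
jl top: taken
esi=(-16)-16=-32
edi=6+3=9
cmp edi, 12  (cmp 9,12)
jl top: taken
esi=(-32)-16=-48
edi=9+3=12
cmp edi, 12  (cmp 12,12)
jl top: not taken
esi=(-48)-8=-56
halt.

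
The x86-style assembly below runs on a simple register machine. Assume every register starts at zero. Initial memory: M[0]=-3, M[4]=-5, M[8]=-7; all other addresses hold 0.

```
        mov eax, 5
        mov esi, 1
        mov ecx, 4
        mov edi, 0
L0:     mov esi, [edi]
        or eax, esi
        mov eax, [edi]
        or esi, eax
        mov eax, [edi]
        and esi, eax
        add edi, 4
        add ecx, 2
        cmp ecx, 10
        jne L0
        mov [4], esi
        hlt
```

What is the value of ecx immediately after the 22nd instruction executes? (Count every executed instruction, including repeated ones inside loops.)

eax=5
esi=1
ecx=4
edi=0
esi=M[0]=-3
eax=5|(-3)=-3
eax=M[0]=-3
esi=(-3)|(-3)=-3
eax=M[0]=-3
esi=(-3)&(-3)=-3
edi=0+4=4
ecx=4+2=6
cmp ecx, 10  (cmp 6,10)
jne L0: taken
esi=M[4]=-5
eax=(-3)|(-5)=-1
eax=M[4]=-5
esi=(-5)|(-5)=-5
eax=M[4]=-5
esi=(-5)&(-5)=-5
edi=4+4=8
ecx=6+2=8
After step 22: ecx = 8.

8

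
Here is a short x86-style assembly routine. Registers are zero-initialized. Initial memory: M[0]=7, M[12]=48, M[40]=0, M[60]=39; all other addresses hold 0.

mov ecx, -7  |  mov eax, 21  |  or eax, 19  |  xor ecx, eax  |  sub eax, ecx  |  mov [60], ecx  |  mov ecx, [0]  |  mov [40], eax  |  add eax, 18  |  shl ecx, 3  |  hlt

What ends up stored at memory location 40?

41

after mov ecx, -7: ecx=-7
after mov eax, 21: eax=21
after or eax, 19: eax=21|19=23
after xor ecx, eax: ecx=(-7)^23=-18
after sub eax, ecx: eax=23-(-18)=41
mov [60], ecx → M[60]=-18
after mov ecx, [0]: ecx=M[0]=7
mov [40], eax → M[40]=41
after add eax, 18: eax=41+18=59
after shl ecx, 3: ecx=7<<3=56
halt.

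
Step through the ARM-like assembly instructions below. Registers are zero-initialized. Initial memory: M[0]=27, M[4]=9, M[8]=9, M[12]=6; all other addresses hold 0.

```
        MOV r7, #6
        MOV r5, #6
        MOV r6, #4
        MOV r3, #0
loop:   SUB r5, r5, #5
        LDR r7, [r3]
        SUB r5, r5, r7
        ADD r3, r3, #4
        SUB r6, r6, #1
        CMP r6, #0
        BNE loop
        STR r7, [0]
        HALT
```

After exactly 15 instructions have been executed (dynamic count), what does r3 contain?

r7=6
r5=6
r6=4
r3=0
r5=6-5=1
r7=M[0]=27
r5=1-27=-26
r3=0+4=4
r6=4-1=3
CMP r6, #0  (cmp 3,0)
BNE loop: taken
r5=(-26)-5=-31
r7=M[4]=9
r5=(-31)-9=-40
r3=4+4=8
After step 15: r3 = 8.

8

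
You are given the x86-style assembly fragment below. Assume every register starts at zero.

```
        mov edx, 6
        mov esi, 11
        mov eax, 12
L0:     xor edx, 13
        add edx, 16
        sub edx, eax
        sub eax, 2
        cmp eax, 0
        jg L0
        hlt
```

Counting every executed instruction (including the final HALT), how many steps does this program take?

mov edx, 6 → edx=6
mov esi, 11 → esi=11
mov eax, 12 → eax=12
xor edx, 13 → edx=6^13=11
add edx, 16 → edx=11+16=27
sub edx, eax → edx=27-12=15
sub eax, 2 → eax=12-2=10
cmp eax, 0  (cmp 10,0)
jg L0: taken
xor edx, 13 → edx=15^13=2
add edx, 16 → edx=2+16=18
sub edx, eax → edx=18-10=8
sub eax, 2 → eax=10-2=8
cmp eax, 0  (cmp 8,0)
jg L0: taken
xor edx, 13 → edx=8^13=5
add edx, 16 → edx=5+16=21
sub edx, eax → edx=21-8=13
sub eax, 2 → eax=8-2=6
cmp eax, 0  (cmp 6,0)
jg L0: taken
xor edx, 13 → edx=13^13=0
add edx, 16 → edx=0+16=16
sub edx, eax → edx=16-6=10
sub eax, 2 → eax=6-2=4
cmp eax, 0  (cmp 4,0)
jg L0: taken
xor edx, 13 → edx=10^13=7
add edx, 16 → edx=7+16=23
sub edx, eax → edx=23-4=19
sub eax, 2 → eax=4-2=2
cmp eax, 0  (cmp 2,0)
jg L0: taken
xor edx, 13 → edx=19^13=30
add edx, 16 → edx=30+16=46
sub edx, eax → edx=46-2=44
sub eax, 2 → eax=2-2=0
cmp eax, 0  (cmp 0,0)
jg L0: not taken
halt.
Total executed instructions: 40.

40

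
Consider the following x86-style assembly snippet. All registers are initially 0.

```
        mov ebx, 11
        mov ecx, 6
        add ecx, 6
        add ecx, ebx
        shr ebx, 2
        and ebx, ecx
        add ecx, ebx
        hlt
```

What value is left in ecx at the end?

25

mov ebx, 11 → ebx=11
mov ecx, 6 → ecx=6
add ecx, 6 → ecx=6+6=12
add ecx, ebx → ecx=12+11=23
shr ebx, 2 → ebx=11>>2=2
and ebx, ecx → ebx=2&23=2
add ecx, ebx → ecx=23+2=25
halt.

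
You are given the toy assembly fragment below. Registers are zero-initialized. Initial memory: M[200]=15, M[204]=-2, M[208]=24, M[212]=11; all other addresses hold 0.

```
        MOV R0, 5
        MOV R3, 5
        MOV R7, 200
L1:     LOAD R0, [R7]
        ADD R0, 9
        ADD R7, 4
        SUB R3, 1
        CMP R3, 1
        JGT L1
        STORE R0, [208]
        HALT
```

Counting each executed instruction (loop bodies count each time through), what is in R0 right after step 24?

20

MOV R0, 5 → R0=5
MOV R3, 5 → R3=5
MOV R7, 200 → R7=200
LOAD R0, [R7] → R0=M[200]=15
ADD R0, 9 → R0=15+9=24
ADD R7, 4 → R7=200+4=204
SUB R3, 1 → R3=5-1=4
CMP R3, 1  (cmp 4,1)
JGT L1: taken
LOAD R0, [R7] → R0=M[204]=-2
ADD R0, 9 → R0=(-2)+9=7
ADD R7, 4 → R7=204+4=208
SUB R3, 1 → R3=4-1=3
CMP R3, 1  (cmp 3,1)
JGT L1: taken
LOAD R0, [R7] → R0=M[208]=24
ADD R0, 9 → R0=24+9=33
ADD R7, 4 → R7=208+4=212
SUB R3, 1 → R3=3-1=2
CMP R3, 1  (cmp 2,1)
JGT L1: taken
LOAD R0, [R7] → R0=M[212]=11
ADD R0, 9 → R0=11+9=20
ADD R7, 4 → R7=212+4=216
After step 24: R0 = 20.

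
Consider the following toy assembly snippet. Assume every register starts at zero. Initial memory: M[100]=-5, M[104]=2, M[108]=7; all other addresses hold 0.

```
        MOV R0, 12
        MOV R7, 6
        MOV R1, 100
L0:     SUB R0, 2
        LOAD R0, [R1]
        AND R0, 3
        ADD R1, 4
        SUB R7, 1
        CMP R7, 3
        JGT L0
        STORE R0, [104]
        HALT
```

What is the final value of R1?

after MOV R0, 12: R0=12
after MOV R7, 6: R7=6
after MOV R1, 100: R1=100
after SUB R0, 2: R0=12-2=10
after LOAD R0, [R1]: R0=M[100]=-5
after AND R0, 3: R0=(-5)&3=3
after ADD R1, 4: R1=100+4=104
after SUB R7, 1: R7=6-1=5
CMP R7, 3  (cmp 5,3)
JGT L0: taken
after SUB R0, 2: R0=3-2=1
after LOAD R0, [R1]: R0=M[104]=2
after AND R0, 3: R0=2&3=2
after ADD R1, 4: R1=104+4=108
after SUB R7, 1: R7=5-1=4
CMP R7, 3  (cmp 4,3)
JGT L0: taken
after SUB R0, 2: R0=2-2=0
after LOAD R0, [R1]: R0=M[108]=7
after AND R0, 3: R0=7&3=3
after ADD R1, 4: R1=108+4=112
after SUB R7, 1: R7=4-1=3
CMP R7, 3  (cmp 3,3)
JGT L0: not taken
STORE R0, [104] → M[104]=3
halt.

112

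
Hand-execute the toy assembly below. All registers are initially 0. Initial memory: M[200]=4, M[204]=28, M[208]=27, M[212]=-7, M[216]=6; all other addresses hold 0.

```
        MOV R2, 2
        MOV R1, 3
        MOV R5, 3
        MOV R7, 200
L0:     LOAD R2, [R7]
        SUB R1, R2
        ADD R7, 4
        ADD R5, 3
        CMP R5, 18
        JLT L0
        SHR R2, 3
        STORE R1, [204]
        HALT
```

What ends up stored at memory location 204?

-55

MOV R2, 2 → R2=2
MOV R1, 3 → R1=3
MOV R5, 3 → R5=3
MOV R7, 200 → R7=200
LOAD R2, [R7] → R2=M[200]=4
SUB R1, R2 → R1=3-4=-1
ADD R7, 4 → R7=200+4=204
ADD R5, 3 → R5=3+3=6
CMP R5, 18  (cmp 6,18)
JLT L0: taken
LOAD R2, [R7] → R2=M[204]=28
SUB R1, R2 → R1=(-1)-28=-29
ADD R7, 4 → R7=204+4=208
ADD R5, 3 → R5=6+3=9
CMP R5, 18  (cmp 9,18)
JLT L0: taken
LOAD R2, [R7] → R2=M[208]=27
SUB R1, R2 → R1=(-29)-27=-56
ADD R7, 4 → R7=208+4=212
ADD R5, 3 → R5=9+3=12
CMP R5, 18  (cmp 12,18)
JLT L0: taken
LOAD R2, [R7] → R2=M[212]=-7
SUB R1, R2 → R1=(-56)-(-7)=-49
ADD R7, 4 → R7=212+4=216
ADD R5, 3 → R5=12+3=15
CMP R5, 18  (cmp 15,18)
JLT L0: taken
LOAD R2, [R7] → R2=M[216]=6
SUB R1, R2 → R1=(-49)-6=-55
ADD R7, 4 → R7=216+4=220
ADD R5, 3 → R5=15+3=18
CMP R5, 18  (cmp 18,18)
JLT L0: not taken
SHR R2, 3 → R2=6>>3=0
STORE R1, [204] → M[204]=-55
halt.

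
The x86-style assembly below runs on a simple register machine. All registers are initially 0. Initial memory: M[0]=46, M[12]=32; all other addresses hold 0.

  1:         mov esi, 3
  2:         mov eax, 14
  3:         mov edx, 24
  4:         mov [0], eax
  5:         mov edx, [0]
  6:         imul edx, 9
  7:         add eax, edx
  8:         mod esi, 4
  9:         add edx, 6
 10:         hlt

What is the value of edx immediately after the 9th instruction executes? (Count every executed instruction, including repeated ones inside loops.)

mov esi, 3 → esi=3
mov eax, 14 → eax=14
mov edx, 24 → edx=24
mov [0], eax → M[0]=14
mov edx, [0] → edx=M[0]=14
imul edx, 9 → edx=14*9=126
add eax, edx → eax=14+126=140
mod esi, 4 → esi=3%4=3
add edx, 6 → edx=126+6=132
After step 9: edx = 132.

132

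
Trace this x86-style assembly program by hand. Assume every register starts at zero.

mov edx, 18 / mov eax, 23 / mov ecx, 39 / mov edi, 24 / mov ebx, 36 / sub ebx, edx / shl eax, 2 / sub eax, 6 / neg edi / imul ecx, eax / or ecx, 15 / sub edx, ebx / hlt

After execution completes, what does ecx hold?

after mov edx, 18: edx=18
after mov eax, 23: eax=23
after mov ecx, 39: ecx=39
after mov edi, 24: edi=24
after mov ebx, 36: ebx=36
after sub ebx, edx: ebx=36-18=18
after shl eax, 2: eax=23<<2=92
after sub eax, 6: eax=92-6=86
after neg edi: edi=-(24)=-24
after imul ecx, eax: ecx=39*86=3354
after or ecx, 15: ecx=3354|15=3359
after sub edx, ebx: edx=18-18=0
halt.

3359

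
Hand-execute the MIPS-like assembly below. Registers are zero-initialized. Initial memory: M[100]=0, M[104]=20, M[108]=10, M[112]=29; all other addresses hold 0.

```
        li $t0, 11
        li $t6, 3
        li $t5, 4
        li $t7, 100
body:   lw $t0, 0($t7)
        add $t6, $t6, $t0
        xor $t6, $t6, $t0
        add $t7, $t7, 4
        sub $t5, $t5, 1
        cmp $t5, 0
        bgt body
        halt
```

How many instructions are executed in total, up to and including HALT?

33

after li $t0, 11: $t0=11
after li $t6, 3: $t6=3
after li $t5, 4: $t5=4
after li $t7, 100: $t7=100
after lw $t0, 0($t7): $t0=M[100]=0
after add $t6, $t6, $t0: $t6=3+0=3
after xor $t6, $t6, $t0: $t6=3^0=3
after add $t7, $t7, 4: $t7=100+4=104
after sub $t5, $t5, 1: $t5=4-1=3
cmp $t5, 0  (cmp 3,0)
bgt body: taken
after lw $t0, 0($t7): $t0=M[104]=20
after add $t6, $t6, $t0: $t6=3+20=23
after xor $t6, $t6, $t0: $t6=23^20=3
after add $t7, $t7, 4: $t7=104+4=108
after sub $t5, $t5, 1: $t5=3-1=2
cmp $t5, 0  (cmp 2,0)
bgt body: taken
after lw $t0, 0($t7): $t0=M[108]=10
after add $t6, $t6, $t0: $t6=3+10=13
after xor $t6, $t6, $t0: $t6=13^10=7
after add $t7, $t7, 4: $t7=108+4=112
after sub $t5, $t5, 1: $t5=2-1=1
cmp $t5, 0  (cmp 1,0)
bgt body: taken
after lw $t0, 0($t7): $t0=M[112]=29
after add $t6, $t6, $t0: $t6=7+29=36
after xor $t6, $t6, $t0: $t6=36^29=57
after add $t7, $t7, 4: $t7=112+4=116
after sub $t5, $t5, 1: $t5=1-1=0
cmp $t5, 0  (cmp 0,0)
bgt body: not taken
halt.
Total executed instructions: 33.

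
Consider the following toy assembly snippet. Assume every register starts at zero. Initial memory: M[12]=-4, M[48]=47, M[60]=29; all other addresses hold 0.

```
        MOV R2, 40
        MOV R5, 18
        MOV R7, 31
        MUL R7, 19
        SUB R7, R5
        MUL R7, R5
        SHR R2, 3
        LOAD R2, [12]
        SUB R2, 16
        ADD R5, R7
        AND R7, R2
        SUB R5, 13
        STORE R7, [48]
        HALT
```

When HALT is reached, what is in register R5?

MOV R2, 40 → R2=40
MOV R5, 18 → R5=18
MOV R7, 31 → R7=31
MUL R7, 19 → R7=31*19=589
SUB R7, R5 → R7=589-18=571
MUL R7, R5 → R7=571*18=10278
SHR R2, 3 → R2=40>>3=5
LOAD R2, [12] → R2=M[12]=-4
SUB R2, 16 → R2=(-4)-16=-20
ADD R5, R7 → R5=18+10278=10296
AND R7, R2 → R7=10278&(-20)=10276
SUB R5, 13 → R5=10296-13=10283
STORE R7, [48] → M[48]=10276
halt.

10283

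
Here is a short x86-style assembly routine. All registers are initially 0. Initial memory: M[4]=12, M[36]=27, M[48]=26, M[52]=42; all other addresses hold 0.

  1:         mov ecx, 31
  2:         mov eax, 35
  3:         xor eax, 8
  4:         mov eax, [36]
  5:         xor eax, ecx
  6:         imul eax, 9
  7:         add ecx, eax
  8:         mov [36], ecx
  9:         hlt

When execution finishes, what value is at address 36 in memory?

ecx=31
eax=35
eax=35^8=43
eax=M[36]=27
eax=27^31=4
eax=4*9=36
ecx=31+36=67
mov [36], ecx → M[36]=67
halt.

67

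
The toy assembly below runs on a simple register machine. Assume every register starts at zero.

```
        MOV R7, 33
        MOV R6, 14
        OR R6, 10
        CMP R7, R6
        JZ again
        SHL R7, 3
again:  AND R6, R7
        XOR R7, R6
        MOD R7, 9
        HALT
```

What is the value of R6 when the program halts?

8

after MOV R7, 33: R7=33
after MOV R6, 14: R6=14
after OR R6, 10: R6=14|10=14
CMP R7, R6  (cmp 33,14)
JZ again: not taken
after SHL R7, 3: R7=33<<3=264
after AND R6, R7: R6=14&264=8
after XOR R7, R6: R7=264^8=256
after MOD R7, 9: R7=256%9=4
halt.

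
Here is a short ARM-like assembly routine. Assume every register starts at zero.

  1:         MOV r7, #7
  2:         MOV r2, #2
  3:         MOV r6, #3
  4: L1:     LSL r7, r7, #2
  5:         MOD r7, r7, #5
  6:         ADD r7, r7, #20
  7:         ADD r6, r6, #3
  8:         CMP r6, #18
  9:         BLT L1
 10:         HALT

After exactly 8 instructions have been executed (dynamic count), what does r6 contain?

6

MOV r7, #7 → r7=7
MOV r2, #2 → r2=2
MOV r6, #3 → r6=3
LSL r7, r7, #2 → r7=7<<2=28
MOD r7, r7, #5 → r7=28%5=3
ADD r7, r7, #20 → r7=3+20=23
ADD r6, r6, #3 → r6=3+3=6
CMP r6, #18  (cmp 6,18)
After step 8: r6 = 6.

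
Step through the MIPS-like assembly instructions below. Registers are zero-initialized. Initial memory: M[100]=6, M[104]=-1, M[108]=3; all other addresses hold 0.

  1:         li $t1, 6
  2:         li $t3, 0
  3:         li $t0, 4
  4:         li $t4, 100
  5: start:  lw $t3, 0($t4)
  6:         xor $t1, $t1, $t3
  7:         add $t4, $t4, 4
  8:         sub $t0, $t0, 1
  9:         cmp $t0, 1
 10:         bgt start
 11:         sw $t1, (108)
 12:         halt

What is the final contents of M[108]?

-4

after li $t1, 6: $t1=6
after li $t3, 0: $t3=0
after li $t0, 4: $t0=4
after li $t4, 100: $t4=100
after lw $t3, 0($t4): $t3=M[100]=6
after xor $t1, $t1, $t3: $t1=6^6=0
after add $t4, $t4, 4: $t4=100+4=104
after sub $t0, $t0, 1: $t0=4-1=3
cmp $t0, 1  (cmp 3,1)
bgt start: taken
after lw $t3, 0($t4): $t3=M[104]=-1
after xor $t1, $t1, $t3: $t1=0^(-1)=-1
after add $t4, $t4, 4: $t4=104+4=108
after sub $t0, $t0, 1: $t0=3-1=2
cmp $t0, 1  (cmp 2,1)
bgt start: taken
after lw $t3, 0($t4): $t3=M[108]=3
after xor $t1, $t1, $t3: $t1=(-1)^3=-4
after add $t4, $t4, 4: $t4=108+4=112
after sub $t0, $t0, 1: $t0=2-1=1
cmp $t0, 1  (cmp 1,1)
bgt start: not taken
sw $t1, (108) → M[108]=-4
halt.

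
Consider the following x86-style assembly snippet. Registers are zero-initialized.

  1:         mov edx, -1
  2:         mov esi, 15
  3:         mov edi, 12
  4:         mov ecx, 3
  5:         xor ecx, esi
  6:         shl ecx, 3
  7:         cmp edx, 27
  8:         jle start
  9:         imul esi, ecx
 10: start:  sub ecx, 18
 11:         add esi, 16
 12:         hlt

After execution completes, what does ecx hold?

78

mov edx, -1 → edx=-1
mov esi, 15 → esi=15
mov edi, 12 → edi=12
mov ecx, 3 → ecx=3
xor ecx, esi → ecx=3^15=12
shl ecx, 3 → ecx=12<<3=96
cmp edx, 27  (cmp -1,27)
jle start: taken
sub ecx, 18 → ecx=96-18=78
add esi, 16 → esi=15+16=31
halt.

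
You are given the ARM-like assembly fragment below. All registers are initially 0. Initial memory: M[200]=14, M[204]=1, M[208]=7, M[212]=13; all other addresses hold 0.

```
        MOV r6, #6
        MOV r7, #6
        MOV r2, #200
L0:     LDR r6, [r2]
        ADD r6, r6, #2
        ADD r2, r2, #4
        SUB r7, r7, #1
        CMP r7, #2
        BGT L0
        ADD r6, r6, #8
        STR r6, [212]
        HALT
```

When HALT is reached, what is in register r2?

after MOV r6, #6: r6=6
after MOV r7, #6: r7=6
after MOV r2, #200: r2=200
after LDR r6, [r2]: r6=M[200]=14
after ADD r6, r6, #2: r6=14+2=16
after ADD r2, r2, #4: r2=200+4=204
after SUB r7, r7, #1: r7=6-1=5
CMP r7, #2  (cmp 5,2)
BGT L0: taken
after LDR r6, [r2]: r6=M[204]=1
after ADD r6, r6, #2: r6=1+2=3
after ADD r2, r2, #4: r2=204+4=208
after SUB r7, r7, #1: r7=5-1=4
CMP r7, #2  (cmp 4,2)
BGT L0: taken
after LDR r6, [r2]: r6=M[208]=7
after ADD r6, r6, #2: r6=7+2=9
after ADD r2, r2, #4: r2=208+4=212
after SUB r7, r7, #1: r7=4-1=3
CMP r7, #2  (cmp 3,2)
BGT L0: taken
after LDR r6, [r2]: r6=M[212]=13
after ADD r6, r6, #2: r6=13+2=15
after ADD r2, r2, #4: r2=212+4=216
after SUB r7, r7, #1: r7=3-1=2
CMP r7, #2  (cmp 2,2)
BGT L0: not taken
after ADD r6, r6, #8: r6=15+8=23
STR r6, [212] → M[212]=23
halt.

216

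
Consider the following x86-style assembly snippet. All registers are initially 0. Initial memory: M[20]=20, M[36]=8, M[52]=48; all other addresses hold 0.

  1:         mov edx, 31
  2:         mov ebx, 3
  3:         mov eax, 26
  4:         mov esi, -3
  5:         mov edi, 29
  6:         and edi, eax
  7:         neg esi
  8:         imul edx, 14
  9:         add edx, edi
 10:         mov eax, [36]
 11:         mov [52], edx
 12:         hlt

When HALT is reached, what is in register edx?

mov edx, 31 → edx=31
mov ebx, 3 → ebx=3
mov eax, 26 → eax=26
mov esi, -3 → esi=-3
mov edi, 29 → edi=29
and edi, eax → edi=29&26=24
neg esi → esi=-(-3)=3
imul edx, 14 → edx=31*14=434
add edx, edi → edx=434+24=458
mov eax, [36] → eax=M[36]=8
mov [52], edx → M[52]=458
halt.

458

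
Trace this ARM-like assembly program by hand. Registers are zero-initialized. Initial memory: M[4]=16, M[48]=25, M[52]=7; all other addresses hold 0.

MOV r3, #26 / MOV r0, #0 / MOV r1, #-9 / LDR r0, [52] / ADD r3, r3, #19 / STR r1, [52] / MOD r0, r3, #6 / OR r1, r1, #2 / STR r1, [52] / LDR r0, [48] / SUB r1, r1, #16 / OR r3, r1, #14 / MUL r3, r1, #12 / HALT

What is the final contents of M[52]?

-9

MOV r3, #26 → r3=26
MOV r0, #0 → r0=0
MOV r1, #-9 → r1=-9
LDR r0, [52] → r0=M[52]=7
ADD r3, r3, #19 → r3=26+19=45
STR r1, [52] → M[52]=-9
MOD r0, r3, #6 → r0=45%6=3
OR r1, r1, #2 → r1=(-9)|2=-9
STR r1, [52] → M[52]=-9
LDR r0, [48] → r0=M[48]=25
SUB r1, r1, #16 → r1=(-9)-16=-25
OR r3, r1, #14 → r3=(-25)|14=-17
MUL r3, r1, #12 → r3=(-25)*12=-300
halt.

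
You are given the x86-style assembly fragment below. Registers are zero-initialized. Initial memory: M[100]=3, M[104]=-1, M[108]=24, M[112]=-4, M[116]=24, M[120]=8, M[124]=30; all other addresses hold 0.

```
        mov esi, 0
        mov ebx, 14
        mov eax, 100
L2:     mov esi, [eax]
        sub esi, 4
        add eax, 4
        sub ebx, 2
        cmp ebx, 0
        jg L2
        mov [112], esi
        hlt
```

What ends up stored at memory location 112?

26

mov esi, 0 → esi=0
mov ebx, 14 → ebx=14
mov eax, 100 → eax=100
mov esi, [eax] → esi=M[100]=3
sub esi, 4 → esi=3-4=-1
add eax, 4 → eax=100+4=104
sub ebx, 2 → ebx=14-2=12
cmp ebx, 0  (cmp 12,0)
jg L2: taken
mov esi, [eax] → esi=M[104]=-1
sub esi, 4 → esi=(-1)-4=-5
add eax, 4 → eax=104+4=108
sub ebx, 2 → ebx=12-2=10
cmp ebx, 0  (cmp 10,0)
jg L2: taken
mov esi, [eax] → esi=M[108]=24
sub esi, 4 → esi=24-4=20
add eax, 4 → eax=108+4=112
sub ebx, 2 → ebx=10-2=8
cmp ebx, 0  (cmp 8,0)
jg L2: taken
mov esi, [eax] → esi=M[112]=-4
sub esi, 4 → esi=(-4)-4=-8
add eax, 4 → eax=112+4=116
sub ebx, 2 → ebx=8-2=6
cmp ebx, 0  (cmp 6,0)
jg L2: taken
mov esi, [eax] → esi=M[116]=24
sub esi, 4 → esi=24-4=20
add eax, 4 → eax=116+4=120
sub ebx, 2 → ebx=6-2=4
cmp ebx, 0  (cmp 4,0)
jg L2: taken
mov esi, [eax] → esi=M[120]=8
sub esi, 4 → esi=8-4=4
add eax, 4 → eax=120+4=124
sub ebx, 2 → ebx=4-2=2
cmp ebx, 0  (cmp 2,0)
jg L2: taken
mov esi, [eax] → esi=M[124]=30
sub esi, 4 → esi=30-4=26
add eax, 4 → eax=124+4=128
sub ebx, 2 → ebx=2-2=0
cmp ebx, 0  (cmp 0,0)
jg L2: not taken
mov [112], esi → M[112]=26
halt.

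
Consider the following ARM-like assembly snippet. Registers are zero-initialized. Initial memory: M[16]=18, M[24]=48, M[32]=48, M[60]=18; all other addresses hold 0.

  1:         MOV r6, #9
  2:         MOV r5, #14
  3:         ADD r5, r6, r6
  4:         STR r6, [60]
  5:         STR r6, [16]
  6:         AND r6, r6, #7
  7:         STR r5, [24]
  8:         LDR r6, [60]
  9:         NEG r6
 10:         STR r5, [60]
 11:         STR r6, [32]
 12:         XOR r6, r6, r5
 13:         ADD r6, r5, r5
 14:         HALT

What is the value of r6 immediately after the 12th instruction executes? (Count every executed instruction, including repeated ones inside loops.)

-27

after MOV r6, #9: r6=9
after MOV r5, #14: r5=14
after ADD r5, r6, r6: r5=9+9=18
STR r6, [60] → M[60]=9
STR r6, [16] → M[16]=9
after AND r6, r6, #7: r6=9&7=1
STR r5, [24] → M[24]=18
after LDR r6, [60]: r6=M[60]=9
after NEG r6: r6=-(9)=-9
STR r5, [60] → M[60]=18
STR r6, [32] → M[32]=-9
after XOR r6, r6, r5: r6=(-9)^18=-27
After step 12: r6 = -27.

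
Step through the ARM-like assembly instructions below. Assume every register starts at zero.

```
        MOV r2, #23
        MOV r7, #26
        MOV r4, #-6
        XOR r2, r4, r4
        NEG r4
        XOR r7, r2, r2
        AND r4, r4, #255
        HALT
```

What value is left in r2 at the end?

0

r2=23
r7=26
r4=-6
r2=(-6)^(-6)=0
r4=-(-6)=6
r7=0^0=0
r4=6&255=6
halt.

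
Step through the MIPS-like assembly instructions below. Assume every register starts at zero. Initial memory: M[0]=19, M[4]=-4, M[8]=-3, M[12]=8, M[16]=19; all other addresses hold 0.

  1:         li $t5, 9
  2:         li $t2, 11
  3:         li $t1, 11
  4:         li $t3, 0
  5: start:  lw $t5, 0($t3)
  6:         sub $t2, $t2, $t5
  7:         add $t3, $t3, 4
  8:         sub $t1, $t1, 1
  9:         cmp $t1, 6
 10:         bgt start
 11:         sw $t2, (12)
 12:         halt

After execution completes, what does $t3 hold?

after li $t5, 9: $t5=9
after li $t2, 11: $t2=11
after li $t1, 11: $t1=11
after li $t3, 0: $t3=0
after lw $t5, 0($t3): $t5=M[0]=19
after sub $t2, $t2, $t5: $t2=11-19=-8
after add $t3, $t3, 4: $t3=0+4=4
after sub $t1, $t1, 1: $t1=11-1=10
cmp $t1, 6  (cmp 10,6)
bgt start: taken
after lw $t5, 0($t3): $t5=M[4]=-4
after sub $t2, $t2, $t5: $t2=(-8)-(-4)=-4
after add $t3, $t3, 4: $t3=4+4=8
after sub $t1, $t1, 1: $t1=10-1=9
cmp $t1, 6  (cmp 9,6)
bgt start: taken
after lw $t5, 0($t3): $t5=M[8]=-3
after sub $t2, $t2, $t5: $t2=(-4)-(-3)=-1
after add $t3, $t3, 4: $t3=8+4=12
after sub $t1, $t1, 1: $t1=9-1=8
cmp $t1, 6  (cmp 8,6)
bgt start: taken
after lw $t5, 0($t3): $t5=M[12]=8
after sub $t2, $t2, $t5: $t2=(-1)-8=-9
after add $t3, $t3, 4: $t3=12+4=16
after sub $t1, $t1, 1: $t1=8-1=7
cmp $t1, 6  (cmp 7,6)
bgt start: taken
after lw $t5, 0($t3): $t5=M[16]=19
after sub $t2, $t2, $t5: $t2=(-9)-19=-28
after add $t3, $t3, 4: $t3=16+4=20
after sub $t1, $t1, 1: $t1=7-1=6
cmp $t1, 6  (cmp 6,6)
bgt start: not taken
sw $t2, (12) → M[12]=-28
halt.

20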